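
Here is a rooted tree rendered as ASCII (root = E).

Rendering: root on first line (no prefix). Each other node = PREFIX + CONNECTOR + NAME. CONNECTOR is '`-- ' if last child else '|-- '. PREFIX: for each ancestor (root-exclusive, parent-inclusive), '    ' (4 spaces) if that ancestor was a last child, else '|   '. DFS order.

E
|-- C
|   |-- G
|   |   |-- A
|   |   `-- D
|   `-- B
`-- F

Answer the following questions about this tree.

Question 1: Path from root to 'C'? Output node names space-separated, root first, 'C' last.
Walk down from root: E -> C

Answer: E C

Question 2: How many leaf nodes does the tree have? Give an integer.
Answer: 4

Derivation:
Leaves (nodes with no children): A, B, D, F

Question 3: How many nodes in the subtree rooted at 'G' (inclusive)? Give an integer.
Answer: 3

Derivation:
Subtree rooted at G contains: A, D, G
Count = 3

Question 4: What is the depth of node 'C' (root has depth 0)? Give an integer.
Answer: 1

Derivation:
Path from root to C: E -> C
Depth = number of edges = 1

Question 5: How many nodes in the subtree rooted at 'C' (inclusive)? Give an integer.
Subtree rooted at C contains: A, B, C, D, G
Count = 5

Answer: 5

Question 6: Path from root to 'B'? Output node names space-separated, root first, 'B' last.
Walk down from root: E -> C -> B

Answer: E C B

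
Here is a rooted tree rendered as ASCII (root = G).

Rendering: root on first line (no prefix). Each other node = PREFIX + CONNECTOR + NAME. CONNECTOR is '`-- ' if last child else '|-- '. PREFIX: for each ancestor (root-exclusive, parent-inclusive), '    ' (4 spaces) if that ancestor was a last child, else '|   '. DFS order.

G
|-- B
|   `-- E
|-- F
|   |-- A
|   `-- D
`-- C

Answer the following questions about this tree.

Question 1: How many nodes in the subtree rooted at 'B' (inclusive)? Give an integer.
Subtree rooted at B contains: B, E
Count = 2

Answer: 2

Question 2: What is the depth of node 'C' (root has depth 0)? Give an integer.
Path from root to C: G -> C
Depth = number of edges = 1

Answer: 1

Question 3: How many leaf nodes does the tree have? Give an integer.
Answer: 4

Derivation:
Leaves (nodes with no children): A, C, D, E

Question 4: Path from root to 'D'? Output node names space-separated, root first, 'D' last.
Walk down from root: G -> F -> D

Answer: G F D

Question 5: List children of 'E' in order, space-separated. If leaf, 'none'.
Node E's children (from adjacency): (leaf)

Answer: none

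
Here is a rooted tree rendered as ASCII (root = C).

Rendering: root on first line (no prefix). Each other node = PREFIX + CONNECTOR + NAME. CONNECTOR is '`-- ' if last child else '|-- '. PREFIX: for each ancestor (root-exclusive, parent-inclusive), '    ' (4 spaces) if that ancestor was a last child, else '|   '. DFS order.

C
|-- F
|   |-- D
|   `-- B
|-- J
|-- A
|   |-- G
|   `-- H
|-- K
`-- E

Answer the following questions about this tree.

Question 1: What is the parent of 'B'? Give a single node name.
Scan adjacency: B appears as child of F

Answer: F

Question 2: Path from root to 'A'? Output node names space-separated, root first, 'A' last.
Walk down from root: C -> A

Answer: C A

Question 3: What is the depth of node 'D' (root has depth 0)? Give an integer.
Path from root to D: C -> F -> D
Depth = number of edges = 2

Answer: 2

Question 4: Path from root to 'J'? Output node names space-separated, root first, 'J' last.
Answer: C J

Derivation:
Walk down from root: C -> J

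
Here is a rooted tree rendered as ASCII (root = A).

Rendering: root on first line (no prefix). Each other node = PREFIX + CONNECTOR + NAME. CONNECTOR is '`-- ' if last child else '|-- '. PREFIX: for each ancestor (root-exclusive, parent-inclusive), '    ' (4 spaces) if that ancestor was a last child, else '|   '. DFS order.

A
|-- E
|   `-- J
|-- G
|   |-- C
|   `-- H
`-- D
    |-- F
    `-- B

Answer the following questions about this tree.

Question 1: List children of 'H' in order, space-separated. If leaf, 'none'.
Node H's children (from adjacency): (leaf)

Answer: none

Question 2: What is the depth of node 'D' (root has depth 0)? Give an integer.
Answer: 1

Derivation:
Path from root to D: A -> D
Depth = number of edges = 1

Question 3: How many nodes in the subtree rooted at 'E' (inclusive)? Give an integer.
Subtree rooted at E contains: E, J
Count = 2

Answer: 2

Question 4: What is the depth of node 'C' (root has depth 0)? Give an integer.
Answer: 2

Derivation:
Path from root to C: A -> G -> C
Depth = number of edges = 2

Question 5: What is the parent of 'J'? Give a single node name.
Answer: E

Derivation:
Scan adjacency: J appears as child of E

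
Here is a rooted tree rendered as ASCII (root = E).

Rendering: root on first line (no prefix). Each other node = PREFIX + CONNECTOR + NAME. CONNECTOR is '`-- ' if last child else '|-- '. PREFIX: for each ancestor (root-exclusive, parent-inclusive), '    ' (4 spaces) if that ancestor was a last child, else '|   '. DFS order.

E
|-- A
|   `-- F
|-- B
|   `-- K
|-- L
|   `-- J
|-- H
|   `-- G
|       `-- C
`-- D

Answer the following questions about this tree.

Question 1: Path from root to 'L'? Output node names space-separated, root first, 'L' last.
Walk down from root: E -> L

Answer: E L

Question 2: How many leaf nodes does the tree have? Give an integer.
Leaves (nodes with no children): C, D, F, J, K

Answer: 5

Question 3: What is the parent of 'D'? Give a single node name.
Scan adjacency: D appears as child of E

Answer: E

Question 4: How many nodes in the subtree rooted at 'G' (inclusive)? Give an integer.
Answer: 2

Derivation:
Subtree rooted at G contains: C, G
Count = 2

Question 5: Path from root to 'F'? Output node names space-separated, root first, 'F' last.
Walk down from root: E -> A -> F

Answer: E A F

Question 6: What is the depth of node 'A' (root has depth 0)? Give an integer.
Answer: 1

Derivation:
Path from root to A: E -> A
Depth = number of edges = 1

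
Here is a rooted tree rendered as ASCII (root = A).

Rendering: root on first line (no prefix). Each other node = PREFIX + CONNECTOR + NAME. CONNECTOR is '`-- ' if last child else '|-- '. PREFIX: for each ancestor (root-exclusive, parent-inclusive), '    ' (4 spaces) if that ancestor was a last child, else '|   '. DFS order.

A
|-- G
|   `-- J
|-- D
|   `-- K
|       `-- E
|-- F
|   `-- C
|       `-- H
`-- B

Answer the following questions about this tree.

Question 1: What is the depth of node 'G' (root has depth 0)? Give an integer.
Answer: 1

Derivation:
Path from root to G: A -> G
Depth = number of edges = 1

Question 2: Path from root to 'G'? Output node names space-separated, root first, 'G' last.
Walk down from root: A -> G

Answer: A G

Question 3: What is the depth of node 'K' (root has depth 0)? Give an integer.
Answer: 2

Derivation:
Path from root to K: A -> D -> K
Depth = number of edges = 2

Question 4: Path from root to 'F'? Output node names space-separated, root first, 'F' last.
Answer: A F

Derivation:
Walk down from root: A -> F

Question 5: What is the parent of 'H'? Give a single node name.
Answer: C

Derivation:
Scan adjacency: H appears as child of C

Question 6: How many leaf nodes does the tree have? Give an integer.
Leaves (nodes with no children): B, E, H, J

Answer: 4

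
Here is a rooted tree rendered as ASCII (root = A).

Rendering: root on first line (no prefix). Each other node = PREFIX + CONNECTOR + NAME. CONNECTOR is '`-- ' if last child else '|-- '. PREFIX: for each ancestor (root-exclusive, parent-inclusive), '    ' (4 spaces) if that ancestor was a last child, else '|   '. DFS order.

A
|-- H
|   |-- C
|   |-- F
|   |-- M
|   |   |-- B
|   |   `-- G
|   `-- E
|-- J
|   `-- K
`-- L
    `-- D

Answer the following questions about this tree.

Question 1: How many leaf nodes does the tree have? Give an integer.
Leaves (nodes with no children): B, C, D, E, F, G, K

Answer: 7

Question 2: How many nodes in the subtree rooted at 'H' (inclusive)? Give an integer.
Subtree rooted at H contains: B, C, E, F, G, H, M
Count = 7

Answer: 7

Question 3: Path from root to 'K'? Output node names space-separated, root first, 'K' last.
Answer: A J K

Derivation:
Walk down from root: A -> J -> K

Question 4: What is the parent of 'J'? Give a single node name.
Answer: A

Derivation:
Scan adjacency: J appears as child of A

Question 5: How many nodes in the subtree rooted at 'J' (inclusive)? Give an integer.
Answer: 2

Derivation:
Subtree rooted at J contains: J, K
Count = 2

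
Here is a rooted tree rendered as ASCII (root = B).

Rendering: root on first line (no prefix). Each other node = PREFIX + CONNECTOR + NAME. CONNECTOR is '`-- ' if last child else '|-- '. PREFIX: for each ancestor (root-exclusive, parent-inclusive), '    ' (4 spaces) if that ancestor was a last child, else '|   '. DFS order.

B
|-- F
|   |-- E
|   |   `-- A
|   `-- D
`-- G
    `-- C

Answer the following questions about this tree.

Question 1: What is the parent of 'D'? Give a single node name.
Answer: F

Derivation:
Scan adjacency: D appears as child of F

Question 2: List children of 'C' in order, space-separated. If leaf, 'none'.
Answer: none

Derivation:
Node C's children (from adjacency): (leaf)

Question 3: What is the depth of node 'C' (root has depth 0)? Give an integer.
Answer: 2

Derivation:
Path from root to C: B -> G -> C
Depth = number of edges = 2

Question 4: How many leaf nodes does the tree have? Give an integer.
Leaves (nodes with no children): A, C, D

Answer: 3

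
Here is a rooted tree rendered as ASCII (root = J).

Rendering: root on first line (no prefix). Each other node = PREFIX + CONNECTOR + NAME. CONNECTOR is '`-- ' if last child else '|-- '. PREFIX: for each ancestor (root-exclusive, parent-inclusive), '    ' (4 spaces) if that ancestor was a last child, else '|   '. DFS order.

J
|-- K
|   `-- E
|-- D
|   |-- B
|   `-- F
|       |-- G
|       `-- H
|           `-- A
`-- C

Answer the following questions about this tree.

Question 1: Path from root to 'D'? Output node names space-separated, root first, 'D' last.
Walk down from root: J -> D

Answer: J D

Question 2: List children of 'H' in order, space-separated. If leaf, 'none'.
Node H's children (from adjacency): A

Answer: A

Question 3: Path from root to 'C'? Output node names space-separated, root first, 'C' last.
Walk down from root: J -> C

Answer: J C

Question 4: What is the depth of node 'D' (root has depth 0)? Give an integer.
Answer: 1

Derivation:
Path from root to D: J -> D
Depth = number of edges = 1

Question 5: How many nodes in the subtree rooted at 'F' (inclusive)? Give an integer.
Answer: 4

Derivation:
Subtree rooted at F contains: A, F, G, H
Count = 4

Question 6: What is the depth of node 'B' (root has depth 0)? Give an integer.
Answer: 2

Derivation:
Path from root to B: J -> D -> B
Depth = number of edges = 2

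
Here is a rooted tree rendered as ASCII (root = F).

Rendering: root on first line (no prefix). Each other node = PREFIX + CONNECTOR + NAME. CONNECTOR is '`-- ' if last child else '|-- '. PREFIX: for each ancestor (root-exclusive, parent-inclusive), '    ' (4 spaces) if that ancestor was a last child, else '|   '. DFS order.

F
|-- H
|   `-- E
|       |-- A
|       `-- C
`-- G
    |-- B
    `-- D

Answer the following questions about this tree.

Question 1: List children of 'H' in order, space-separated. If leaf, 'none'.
Node H's children (from adjacency): E

Answer: E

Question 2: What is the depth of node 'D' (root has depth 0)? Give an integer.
Path from root to D: F -> G -> D
Depth = number of edges = 2

Answer: 2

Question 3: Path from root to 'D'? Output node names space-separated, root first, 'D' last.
Answer: F G D

Derivation:
Walk down from root: F -> G -> D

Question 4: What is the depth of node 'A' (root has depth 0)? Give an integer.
Answer: 3

Derivation:
Path from root to A: F -> H -> E -> A
Depth = number of edges = 3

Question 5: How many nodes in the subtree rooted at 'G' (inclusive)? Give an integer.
Subtree rooted at G contains: B, D, G
Count = 3

Answer: 3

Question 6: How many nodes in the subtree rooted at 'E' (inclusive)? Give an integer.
Answer: 3

Derivation:
Subtree rooted at E contains: A, C, E
Count = 3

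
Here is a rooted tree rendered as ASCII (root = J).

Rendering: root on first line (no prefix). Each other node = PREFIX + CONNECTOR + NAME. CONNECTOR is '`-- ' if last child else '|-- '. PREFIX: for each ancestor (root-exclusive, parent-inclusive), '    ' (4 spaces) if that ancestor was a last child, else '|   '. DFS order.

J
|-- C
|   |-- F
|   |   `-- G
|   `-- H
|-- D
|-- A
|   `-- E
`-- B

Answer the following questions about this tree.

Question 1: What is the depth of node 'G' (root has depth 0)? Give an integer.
Path from root to G: J -> C -> F -> G
Depth = number of edges = 3

Answer: 3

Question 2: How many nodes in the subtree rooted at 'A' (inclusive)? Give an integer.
Answer: 2

Derivation:
Subtree rooted at A contains: A, E
Count = 2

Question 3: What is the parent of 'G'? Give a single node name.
Answer: F

Derivation:
Scan adjacency: G appears as child of F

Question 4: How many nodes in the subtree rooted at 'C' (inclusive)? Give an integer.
Answer: 4

Derivation:
Subtree rooted at C contains: C, F, G, H
Count = 4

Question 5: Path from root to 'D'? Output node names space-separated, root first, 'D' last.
Answer: J D

Derivation:
Walk down from root: J -> D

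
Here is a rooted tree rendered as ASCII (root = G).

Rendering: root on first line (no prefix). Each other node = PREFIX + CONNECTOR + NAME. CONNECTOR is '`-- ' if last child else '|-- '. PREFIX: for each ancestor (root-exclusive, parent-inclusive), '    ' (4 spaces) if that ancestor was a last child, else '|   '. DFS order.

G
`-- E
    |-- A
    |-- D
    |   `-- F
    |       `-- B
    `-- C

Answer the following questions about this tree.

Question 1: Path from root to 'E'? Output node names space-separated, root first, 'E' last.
Walk down from root: G -> E

Answer: G E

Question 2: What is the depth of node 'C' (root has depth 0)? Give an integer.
Path from root to C: G -> E -> C
Depth = number of edges = 2

Answer: 2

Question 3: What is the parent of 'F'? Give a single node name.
Answer: D

Derivation:
Scan adjacency: F appears as child of D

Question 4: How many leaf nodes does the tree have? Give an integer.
Answer: 3

Derivation:
Leaves (nodes with no children): A, B, C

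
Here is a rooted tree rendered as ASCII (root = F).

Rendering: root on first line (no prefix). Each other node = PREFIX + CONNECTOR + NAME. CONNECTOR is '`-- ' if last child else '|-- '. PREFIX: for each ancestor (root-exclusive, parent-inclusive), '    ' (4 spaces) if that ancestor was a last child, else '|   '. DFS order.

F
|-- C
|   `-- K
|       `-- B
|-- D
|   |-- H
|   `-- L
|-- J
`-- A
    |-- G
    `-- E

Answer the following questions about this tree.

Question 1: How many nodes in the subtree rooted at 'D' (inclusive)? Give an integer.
Subtree rooted at D contains: D, H, L
Count = 3

Answer: 3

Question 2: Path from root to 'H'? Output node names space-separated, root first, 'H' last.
Answer: F D H

Derivation:
Walk down from root: F -> D -> H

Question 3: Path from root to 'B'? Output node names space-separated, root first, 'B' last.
Walk down from root: F -> C -> K -> B

Answer: F C K B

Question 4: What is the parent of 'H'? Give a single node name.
Scan adjacency: H appears as child of D

Answer: D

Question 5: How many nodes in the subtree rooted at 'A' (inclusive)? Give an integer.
Answer: 3

Derivation:
Subtree rooted at A contains: A, E, G
Count = 3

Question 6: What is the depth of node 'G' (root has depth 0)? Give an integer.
Answer: 2

Derivation:
Path from root to G: F -> A -> G
Depth = number of edges = 2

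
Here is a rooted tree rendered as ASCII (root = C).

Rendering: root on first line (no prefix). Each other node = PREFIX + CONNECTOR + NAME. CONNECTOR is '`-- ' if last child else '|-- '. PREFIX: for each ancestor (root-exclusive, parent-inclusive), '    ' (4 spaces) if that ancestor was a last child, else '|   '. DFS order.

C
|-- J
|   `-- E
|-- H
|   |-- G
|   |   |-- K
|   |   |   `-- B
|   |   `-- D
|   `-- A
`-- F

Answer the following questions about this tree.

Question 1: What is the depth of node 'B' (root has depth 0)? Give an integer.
Answer: 4

Derivation:
Path from root to B: C -> H -> G -> K -> B
Depth = number of edges = 4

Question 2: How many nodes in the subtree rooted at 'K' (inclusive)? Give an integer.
Answer: 2

Derivation:
Subtree rooted at K contains: B, K
Count = 2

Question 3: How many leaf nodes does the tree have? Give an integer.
Leaves (nodes with no children): A, B, D, E, F

Answer: 5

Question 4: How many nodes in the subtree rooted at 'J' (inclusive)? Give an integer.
Answer: 2

Derivation:
Subtree rooted at J contains: E, J
Count = 2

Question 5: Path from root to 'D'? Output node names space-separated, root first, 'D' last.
Walk down from root: C -> H -> G -> D

Answer: C H G D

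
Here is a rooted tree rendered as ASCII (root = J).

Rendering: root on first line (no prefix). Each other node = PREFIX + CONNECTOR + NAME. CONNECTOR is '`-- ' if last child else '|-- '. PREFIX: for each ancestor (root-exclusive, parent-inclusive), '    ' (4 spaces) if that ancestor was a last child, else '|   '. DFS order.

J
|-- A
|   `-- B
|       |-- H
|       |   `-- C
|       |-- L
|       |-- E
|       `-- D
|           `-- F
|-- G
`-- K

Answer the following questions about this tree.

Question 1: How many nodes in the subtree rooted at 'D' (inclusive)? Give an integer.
Subtree rooted at D contains: D, F
Count = 2

Answer: 2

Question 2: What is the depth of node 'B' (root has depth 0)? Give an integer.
Path from root to B: J -> A -> B
Depth = number of edges = 2

Answer: 2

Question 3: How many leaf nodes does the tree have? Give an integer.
Answer: 6

Derivation:
Leaves (nodes with no children): C, E, F, G, K, L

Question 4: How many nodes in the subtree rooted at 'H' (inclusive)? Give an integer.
Subtree rooted at H contains: C, H
Count = 2

Answer: 2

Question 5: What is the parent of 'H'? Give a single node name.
Answer: B

Derivation:
Scan adjacency: H appears as child of B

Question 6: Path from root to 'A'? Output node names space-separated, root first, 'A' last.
Walk down from root: J -> A

Answer: J A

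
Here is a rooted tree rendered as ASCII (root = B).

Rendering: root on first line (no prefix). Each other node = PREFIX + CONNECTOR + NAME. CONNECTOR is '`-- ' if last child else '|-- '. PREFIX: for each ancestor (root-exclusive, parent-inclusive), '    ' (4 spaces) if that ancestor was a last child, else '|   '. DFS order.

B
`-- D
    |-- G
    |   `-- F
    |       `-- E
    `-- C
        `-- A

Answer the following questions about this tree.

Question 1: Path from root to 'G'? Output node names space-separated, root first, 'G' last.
Walk down from root: B -> D -> G

Answer: B D G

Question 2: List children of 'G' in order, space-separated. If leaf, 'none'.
Answer: F

Derivation:
Node G's children (from adjacency): F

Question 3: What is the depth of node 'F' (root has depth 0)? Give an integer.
Answer: 3

Derivation:
Path from root to F: B -> D -> G -> F
Depth = number of edges = 3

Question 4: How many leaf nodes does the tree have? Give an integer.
Answer: 2

Derivation:
Leaves (nodes with no children): A, E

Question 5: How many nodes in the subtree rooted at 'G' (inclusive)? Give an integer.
Answer: 3

Derivation:
Subtree rooted at G contains: E, F, G
Count = 3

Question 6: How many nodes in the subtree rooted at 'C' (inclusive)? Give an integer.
Subtree rooted at C contains: A, C
Count = 2

Answer: 2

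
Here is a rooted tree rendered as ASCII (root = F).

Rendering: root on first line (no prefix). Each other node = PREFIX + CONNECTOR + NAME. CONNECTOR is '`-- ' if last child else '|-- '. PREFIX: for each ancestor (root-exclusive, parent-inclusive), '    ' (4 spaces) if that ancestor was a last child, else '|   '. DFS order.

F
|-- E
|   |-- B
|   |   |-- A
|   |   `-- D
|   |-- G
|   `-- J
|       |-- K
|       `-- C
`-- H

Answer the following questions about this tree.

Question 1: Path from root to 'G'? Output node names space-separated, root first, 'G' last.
Walk down from root: F -> E -> G

Answer: F E G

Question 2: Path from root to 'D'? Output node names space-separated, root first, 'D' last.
Walk down from root: F -> E -> B -> D

Answer: F E B D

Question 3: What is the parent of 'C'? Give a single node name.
Scan adjacency: C appears as child of J

Answer: J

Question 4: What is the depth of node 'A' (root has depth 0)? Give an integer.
Answer: 3

Derivation:
Path from root to A: F -> E -> B -> A
Depth = number of edges = 3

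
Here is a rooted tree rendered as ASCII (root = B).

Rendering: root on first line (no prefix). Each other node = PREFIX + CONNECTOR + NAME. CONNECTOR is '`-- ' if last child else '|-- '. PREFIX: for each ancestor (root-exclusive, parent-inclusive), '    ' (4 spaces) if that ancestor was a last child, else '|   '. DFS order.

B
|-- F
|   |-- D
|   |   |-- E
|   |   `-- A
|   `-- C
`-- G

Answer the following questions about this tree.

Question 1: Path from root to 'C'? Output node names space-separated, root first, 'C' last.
Answer: B F C

Derivation:
Walk down from root: B -> F -> C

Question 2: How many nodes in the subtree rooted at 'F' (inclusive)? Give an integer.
Answer: 5

Derivation:
Subtree rooted at F contains: A, C, D, E, F
Count = 5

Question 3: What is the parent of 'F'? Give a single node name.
Answer: B

Derivation:
Scan adjacency: F appears as child of B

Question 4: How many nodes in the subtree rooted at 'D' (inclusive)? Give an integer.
Answer: 3

Derivation:
Subtree rooted at D contains: A, D, E
Count = 3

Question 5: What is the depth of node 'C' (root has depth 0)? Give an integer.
Answer: 2

Derivation:
Path from root to C: B -> F -> C
Depth = number of edges = 2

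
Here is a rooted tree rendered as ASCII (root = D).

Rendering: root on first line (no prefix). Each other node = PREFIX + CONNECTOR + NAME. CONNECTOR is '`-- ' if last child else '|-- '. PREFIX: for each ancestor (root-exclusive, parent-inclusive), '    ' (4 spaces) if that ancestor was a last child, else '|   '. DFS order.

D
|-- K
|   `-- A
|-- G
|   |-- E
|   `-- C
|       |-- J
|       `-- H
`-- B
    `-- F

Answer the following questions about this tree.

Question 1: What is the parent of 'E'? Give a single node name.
Answer: G

Derivation:
Scan adjacency: E appears as child of G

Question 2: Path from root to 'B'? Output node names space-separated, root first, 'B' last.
Walk down from root: D -> B

Answer: D B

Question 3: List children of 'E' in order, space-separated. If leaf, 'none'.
Answer: none

Derivation:
Node E's children (from adjacency): (leaf)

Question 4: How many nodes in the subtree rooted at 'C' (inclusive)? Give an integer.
Answer: 3

Derivation:
Subtree rooted at C contains: C, H, J
Count = 3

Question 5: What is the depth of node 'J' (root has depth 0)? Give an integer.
Answer: 3

Derivation:
Path from root to J: D -> G -> C -> J
Depth = number of edges = 3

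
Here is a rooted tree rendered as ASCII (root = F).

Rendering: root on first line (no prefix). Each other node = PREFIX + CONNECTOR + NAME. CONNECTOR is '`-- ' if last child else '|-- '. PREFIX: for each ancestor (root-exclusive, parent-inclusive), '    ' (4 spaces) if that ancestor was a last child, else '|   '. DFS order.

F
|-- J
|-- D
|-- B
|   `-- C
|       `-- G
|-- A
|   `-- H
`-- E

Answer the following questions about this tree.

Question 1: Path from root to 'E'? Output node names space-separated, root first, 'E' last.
Answer: F E

Derivation:
Walk down from root: F -> E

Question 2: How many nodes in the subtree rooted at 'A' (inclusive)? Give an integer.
Subtree rooted at A contains: A, H
Count = 2

Answer: 2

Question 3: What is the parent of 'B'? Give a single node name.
Scan adjacency: B appears as child of F

Answer: F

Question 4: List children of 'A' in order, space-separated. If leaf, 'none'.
Node A's children (from adjacency): H

Answer: H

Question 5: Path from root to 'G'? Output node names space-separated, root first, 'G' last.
Walk down from root: F -> B -> C -> G

Answer: F B C G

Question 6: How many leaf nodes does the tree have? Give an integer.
Answer: 5

Derivation:
Leaves (nodes with no children): D, E, G, H, J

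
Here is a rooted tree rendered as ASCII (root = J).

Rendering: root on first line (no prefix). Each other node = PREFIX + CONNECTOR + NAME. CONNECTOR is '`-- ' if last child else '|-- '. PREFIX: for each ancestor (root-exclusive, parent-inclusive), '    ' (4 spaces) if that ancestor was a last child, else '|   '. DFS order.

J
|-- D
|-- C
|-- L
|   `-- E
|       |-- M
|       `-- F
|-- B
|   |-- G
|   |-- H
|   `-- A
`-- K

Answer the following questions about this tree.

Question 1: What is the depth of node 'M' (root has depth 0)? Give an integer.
Answer: 3

Derivation:
Path from root to M: J -> L -> E -> M
Depth = number of edges = 3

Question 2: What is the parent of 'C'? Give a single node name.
Scan adjacency: C appears as child of J

Answer: J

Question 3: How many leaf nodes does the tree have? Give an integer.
Answer: 8

Derivation:
Leaves (nodes with no children): A, C, D, F, G, H, K, M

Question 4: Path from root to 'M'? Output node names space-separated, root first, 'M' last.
Walk down from root: J -> L -> E -> M

Answer: J L E M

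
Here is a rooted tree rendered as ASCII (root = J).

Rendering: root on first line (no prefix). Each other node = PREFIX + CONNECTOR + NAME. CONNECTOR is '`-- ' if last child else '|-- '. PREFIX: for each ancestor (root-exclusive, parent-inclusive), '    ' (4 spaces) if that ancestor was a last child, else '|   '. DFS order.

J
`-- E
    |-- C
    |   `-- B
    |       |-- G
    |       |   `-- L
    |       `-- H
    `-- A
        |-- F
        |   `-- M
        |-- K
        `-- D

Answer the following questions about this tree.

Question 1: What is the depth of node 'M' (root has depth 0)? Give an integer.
Answer: 4

Derivation:
Path from root to M: J -> E -> A -> F -> M
Depth = number of edges = 4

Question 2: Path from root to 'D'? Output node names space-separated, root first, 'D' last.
Answer: J E A D

Derivation:
Walk down from root: J -> E -> A -> D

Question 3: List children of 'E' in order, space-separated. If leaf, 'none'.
Node E's children (from adjacency): C, A

Answer: C A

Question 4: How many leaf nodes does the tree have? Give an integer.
Leaves (nodes with no children): D, H, K, L, M

Answer: 5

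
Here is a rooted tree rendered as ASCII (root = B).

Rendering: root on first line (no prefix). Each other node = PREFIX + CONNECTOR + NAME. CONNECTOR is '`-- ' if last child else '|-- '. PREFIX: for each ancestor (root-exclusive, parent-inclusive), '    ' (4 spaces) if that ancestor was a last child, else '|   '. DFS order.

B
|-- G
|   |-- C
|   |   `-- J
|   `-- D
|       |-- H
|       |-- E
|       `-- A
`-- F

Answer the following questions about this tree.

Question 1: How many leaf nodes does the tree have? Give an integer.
Answer: 5

Derivation:
Leaves (nodes with no children): A, E, F, H, J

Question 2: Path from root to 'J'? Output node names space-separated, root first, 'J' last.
Walk down from root: B -> G -> C -> J

Answer: B G C J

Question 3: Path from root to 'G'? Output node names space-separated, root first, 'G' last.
Walk down from root: B -> G

Answer: B G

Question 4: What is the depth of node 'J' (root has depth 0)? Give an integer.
Answer: 3

Derivation:
Path from root to J: B -> G -> C -> J
Depth = number of edges = 3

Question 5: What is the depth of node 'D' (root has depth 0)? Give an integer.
Path from root to D: B -> G -> D
Depth = number of edges = 2

Answer: 2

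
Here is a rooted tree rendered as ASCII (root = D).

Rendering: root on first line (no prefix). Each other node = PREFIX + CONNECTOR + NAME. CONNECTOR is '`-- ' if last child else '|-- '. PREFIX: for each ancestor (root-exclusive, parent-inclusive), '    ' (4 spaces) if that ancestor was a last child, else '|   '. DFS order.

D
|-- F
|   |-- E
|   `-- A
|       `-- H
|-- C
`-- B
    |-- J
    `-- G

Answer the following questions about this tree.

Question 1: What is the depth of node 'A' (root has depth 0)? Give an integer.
Answer: 2

Derivation:
Path from root to A: D -> F -> A
Depth = number of edges = 2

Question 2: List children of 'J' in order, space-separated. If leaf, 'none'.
Answer: none

Derivation:
Node J's children (from adjacency): (leaf)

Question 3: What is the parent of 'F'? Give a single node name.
Scan adjacency: F appears as child of D

Answer: D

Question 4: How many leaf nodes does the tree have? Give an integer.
Leaves (nodes with no children): C, E, G, H, J

Answer: 5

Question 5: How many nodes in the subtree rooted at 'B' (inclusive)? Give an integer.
Subtree rooted at B contains: B, G, J
Count = 3

Answer: 3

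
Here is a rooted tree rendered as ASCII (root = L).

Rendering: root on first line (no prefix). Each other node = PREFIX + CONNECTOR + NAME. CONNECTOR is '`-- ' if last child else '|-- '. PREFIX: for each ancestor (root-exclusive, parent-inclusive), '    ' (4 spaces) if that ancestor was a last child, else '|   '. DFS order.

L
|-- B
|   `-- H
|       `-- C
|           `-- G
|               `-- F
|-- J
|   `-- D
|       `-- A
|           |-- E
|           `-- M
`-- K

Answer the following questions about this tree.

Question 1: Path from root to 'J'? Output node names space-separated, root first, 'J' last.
Walk down from root: L -> J

Answer: L J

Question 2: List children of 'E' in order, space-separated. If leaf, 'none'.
Node E's children (from adjacency): (leaf)

Answer: none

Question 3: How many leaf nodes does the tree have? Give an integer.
Answer: 4

Derivation:
Leaves (nodes with no children): E, F, K, M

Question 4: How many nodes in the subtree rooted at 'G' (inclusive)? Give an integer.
Answer: 2

Derivation:
Subtree rooted at G contains: F, G
Count = 2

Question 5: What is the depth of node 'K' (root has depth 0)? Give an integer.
Answer: 1

Derivation:
Path from root to K: L -> K
Depth = number of edges = 1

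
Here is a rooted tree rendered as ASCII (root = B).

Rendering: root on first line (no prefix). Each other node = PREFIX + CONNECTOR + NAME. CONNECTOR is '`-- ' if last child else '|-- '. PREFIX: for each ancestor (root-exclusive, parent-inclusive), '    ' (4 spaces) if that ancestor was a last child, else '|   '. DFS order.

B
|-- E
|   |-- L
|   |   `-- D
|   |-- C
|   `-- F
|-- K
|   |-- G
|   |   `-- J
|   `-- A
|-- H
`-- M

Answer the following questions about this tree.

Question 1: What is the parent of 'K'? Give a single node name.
Answer: B

Derivation:
Scan adjacency: K appears as child of B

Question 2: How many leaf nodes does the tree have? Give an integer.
Leaves (nodes with no children): A, C, D, F, H, J, M

Answer: 7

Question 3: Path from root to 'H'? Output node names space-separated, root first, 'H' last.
Walk down from root: B -> H

Answer: B H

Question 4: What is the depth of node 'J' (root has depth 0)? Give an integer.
Answer: 3

Derivation:
Path from root to J: B -> K -> G -> J
Depth = number of edges = 3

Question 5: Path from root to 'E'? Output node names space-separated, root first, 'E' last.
Walk down from root: B -> E

Answer: B E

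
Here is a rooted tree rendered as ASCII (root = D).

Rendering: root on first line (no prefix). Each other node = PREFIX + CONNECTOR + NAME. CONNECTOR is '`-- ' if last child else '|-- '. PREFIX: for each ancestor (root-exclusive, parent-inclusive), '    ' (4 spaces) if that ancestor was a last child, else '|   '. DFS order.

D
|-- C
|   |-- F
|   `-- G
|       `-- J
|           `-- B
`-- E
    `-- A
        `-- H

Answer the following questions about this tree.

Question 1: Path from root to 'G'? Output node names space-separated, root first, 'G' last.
Answer: D C G

Derivation:
Walk down from root: D -> C -> G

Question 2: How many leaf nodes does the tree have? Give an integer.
Answer: 3

Derivation:
Leaves (nodes with no children): B, F, H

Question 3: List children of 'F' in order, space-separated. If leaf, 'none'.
Answer: none

Derivation:
Node F's children (from adjacency): (leaf)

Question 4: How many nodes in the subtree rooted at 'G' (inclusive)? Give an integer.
Subtree rooted at G contains: B, G, J
Count = 3

Answer: 3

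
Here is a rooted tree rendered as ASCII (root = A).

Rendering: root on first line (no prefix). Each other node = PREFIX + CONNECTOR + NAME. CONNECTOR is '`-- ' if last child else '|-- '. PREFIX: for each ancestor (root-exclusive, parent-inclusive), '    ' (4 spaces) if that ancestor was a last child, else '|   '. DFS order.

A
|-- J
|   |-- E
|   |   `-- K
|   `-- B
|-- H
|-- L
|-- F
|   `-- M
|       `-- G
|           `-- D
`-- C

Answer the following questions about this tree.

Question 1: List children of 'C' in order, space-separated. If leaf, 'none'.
Answer: none

Derivation:
Node C's children (from adjacency): (leaf)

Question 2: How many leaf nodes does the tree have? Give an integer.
Answer: 6

Derivation:
Leaves (nodes with no children): B, C, D, H, K, L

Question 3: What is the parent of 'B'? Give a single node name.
Answer: J

Derivation:
Scan adjacency: B appears as child of J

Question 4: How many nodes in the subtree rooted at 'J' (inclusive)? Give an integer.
Subtree rooted at J contains: B, E, J, K
Count = 4

Answer: 4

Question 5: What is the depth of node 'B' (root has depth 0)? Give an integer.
Answer: 2

Derivation:
Path from root to B: A -> J -> B
Depth = number of edges = 2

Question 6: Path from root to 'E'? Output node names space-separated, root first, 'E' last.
Walk down from root: A -> J -> E

Answer: A J E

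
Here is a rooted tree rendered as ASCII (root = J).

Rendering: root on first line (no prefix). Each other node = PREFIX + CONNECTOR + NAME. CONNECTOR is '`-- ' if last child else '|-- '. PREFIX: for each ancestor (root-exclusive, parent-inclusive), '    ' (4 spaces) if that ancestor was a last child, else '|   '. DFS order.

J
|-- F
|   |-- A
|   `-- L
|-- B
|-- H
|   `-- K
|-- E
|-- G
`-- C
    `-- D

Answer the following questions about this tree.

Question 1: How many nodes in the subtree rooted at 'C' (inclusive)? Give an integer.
Subtree rooted at C contains: C, D
Count = 2

Answer: 2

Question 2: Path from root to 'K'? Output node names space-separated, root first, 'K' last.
Answer: J H K

Derivation:
Walk down from root: J -> H -> K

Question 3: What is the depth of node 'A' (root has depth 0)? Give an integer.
Path from root to A: J -> F -> A
Depth = number of edges = 2

Answer: 2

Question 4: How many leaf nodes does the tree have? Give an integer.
Answer: 7

Derivation:
Leaves (nodes with no children): A, B, D, E, G, K, L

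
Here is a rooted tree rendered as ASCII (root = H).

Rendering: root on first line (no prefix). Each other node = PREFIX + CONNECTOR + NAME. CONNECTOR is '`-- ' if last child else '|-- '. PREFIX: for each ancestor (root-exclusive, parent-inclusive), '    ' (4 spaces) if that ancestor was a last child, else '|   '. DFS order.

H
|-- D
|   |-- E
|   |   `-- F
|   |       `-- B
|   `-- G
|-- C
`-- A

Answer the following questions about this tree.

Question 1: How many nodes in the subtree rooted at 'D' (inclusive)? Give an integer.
Subtree rooted at D contains: B, D, E, F, G
Count = 5

Answer: 5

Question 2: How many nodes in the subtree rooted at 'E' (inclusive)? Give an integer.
Answer: 3

Derivation:
Subtree rooted at E contains: B, E, F
Count = 3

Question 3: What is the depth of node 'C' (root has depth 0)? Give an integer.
Path from root to C: H -> C
Depth = number of edges = 1

Answer: 1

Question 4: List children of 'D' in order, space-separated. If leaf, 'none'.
Node D's children (from adjacency): E, G

Answer: E G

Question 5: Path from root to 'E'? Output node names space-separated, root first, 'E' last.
Walk down from root: H -> D -> E

Answer: H D E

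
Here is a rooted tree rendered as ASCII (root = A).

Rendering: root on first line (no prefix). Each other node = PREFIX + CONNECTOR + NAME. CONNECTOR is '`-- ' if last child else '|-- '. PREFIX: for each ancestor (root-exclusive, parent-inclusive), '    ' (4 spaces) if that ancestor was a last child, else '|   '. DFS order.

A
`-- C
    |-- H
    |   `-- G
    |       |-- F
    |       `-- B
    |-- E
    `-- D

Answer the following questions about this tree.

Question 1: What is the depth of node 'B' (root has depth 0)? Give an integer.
Answer: 4

Derivation:
Path from root to B: A -> C -> H -> G -> B
Depth = number of edges = 4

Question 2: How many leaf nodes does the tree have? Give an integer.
Leaves (nodes with no children): B, D, E, F

Answer: 4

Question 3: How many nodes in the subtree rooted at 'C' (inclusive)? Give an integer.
Subtree rooted at C contains: B, C, D, E, F, G, H
Count = 7

Answer: 7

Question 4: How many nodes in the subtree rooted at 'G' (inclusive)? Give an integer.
Answer: 3

Derivation:
Subtree rooted at G contains: B, F, G
Count = 3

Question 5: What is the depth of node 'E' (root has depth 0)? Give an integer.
Path from root to E: A -> C -> E
Depth = number of edges = 2

Answer: 2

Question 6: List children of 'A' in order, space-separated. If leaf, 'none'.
Node A's children (from adjacency): C

Answer: C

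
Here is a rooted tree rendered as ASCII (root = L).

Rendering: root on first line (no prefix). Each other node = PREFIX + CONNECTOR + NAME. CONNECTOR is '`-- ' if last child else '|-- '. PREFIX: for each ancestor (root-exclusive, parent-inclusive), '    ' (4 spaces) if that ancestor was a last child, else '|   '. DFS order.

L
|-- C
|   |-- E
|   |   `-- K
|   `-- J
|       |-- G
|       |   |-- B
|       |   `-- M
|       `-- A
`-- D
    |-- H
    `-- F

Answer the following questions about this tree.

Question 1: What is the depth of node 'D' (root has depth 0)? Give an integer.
Answer: 1

Derivation:
Path from root to D: L -> D
Depth = number of edges = 1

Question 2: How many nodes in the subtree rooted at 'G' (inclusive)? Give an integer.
Subtree rooted at G contains: B, G, M
Count = 3

Answer: 3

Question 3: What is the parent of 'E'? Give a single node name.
Answer: C

Derivation:
Scan adjacency: E appears as child of C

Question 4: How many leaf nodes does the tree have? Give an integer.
Leaves (nodes with no children): A, B, F, H, K, M

Answer: 6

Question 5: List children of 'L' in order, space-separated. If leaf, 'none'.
Answer: C D

Derivation:
Node L's children (from adjacency): C, D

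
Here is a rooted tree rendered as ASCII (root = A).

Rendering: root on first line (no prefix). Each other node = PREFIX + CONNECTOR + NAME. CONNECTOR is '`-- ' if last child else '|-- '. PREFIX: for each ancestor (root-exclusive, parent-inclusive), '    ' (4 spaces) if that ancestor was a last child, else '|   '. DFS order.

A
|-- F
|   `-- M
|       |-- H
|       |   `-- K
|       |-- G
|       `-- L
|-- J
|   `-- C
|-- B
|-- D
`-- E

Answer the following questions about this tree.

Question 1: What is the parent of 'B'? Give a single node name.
Scan adjacency: B appears as child of A

Answer: A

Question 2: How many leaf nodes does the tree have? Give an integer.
Leaves (nodes with no children): B, C, D, E, G, K, L

Answer: 7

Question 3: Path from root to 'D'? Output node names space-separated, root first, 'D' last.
Walk down from root: A -> D

Answer: A D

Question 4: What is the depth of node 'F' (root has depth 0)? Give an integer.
Answer: 1

Derivation:
Path from root to F: A -> F
Depth = number of edges = 1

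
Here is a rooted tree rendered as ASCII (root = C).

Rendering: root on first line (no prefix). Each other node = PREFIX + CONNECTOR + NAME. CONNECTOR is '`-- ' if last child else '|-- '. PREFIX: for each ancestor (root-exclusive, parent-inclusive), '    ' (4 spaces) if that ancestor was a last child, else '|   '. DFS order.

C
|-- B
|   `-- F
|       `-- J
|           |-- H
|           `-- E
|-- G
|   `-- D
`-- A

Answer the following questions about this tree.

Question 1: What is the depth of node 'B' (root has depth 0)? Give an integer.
Path from root to B: C -> B
Depth = number of edges = 1

Answer: 1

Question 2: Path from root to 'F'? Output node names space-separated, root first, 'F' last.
Walk down from root: C -> B -> F

Answer: C B F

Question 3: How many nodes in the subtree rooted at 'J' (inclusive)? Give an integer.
Answer: 3

Derivation:
Subtree rooted at J contains: E, H, J
Count = 3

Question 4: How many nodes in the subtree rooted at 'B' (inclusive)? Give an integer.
Answer: 5

Derivation:
Subtree rooted at B contains: B, E, F, H, J
Count = 5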